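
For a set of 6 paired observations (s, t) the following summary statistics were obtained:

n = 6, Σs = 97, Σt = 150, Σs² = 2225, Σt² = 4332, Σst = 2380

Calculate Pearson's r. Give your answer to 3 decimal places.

r = (nΣst − ΣsΣt) / √[(nΣs² − (Σs)²)(nΣt² − (Σt)²)]
Numerator: 6×2380 − 97×150 = -270
Denominator: √[(13350 − 9409)(25992 − 22500)] = √[3941 × 3492] = 3709.7132
r = -270 / 3709.7132 ≈ -0.073

-0.073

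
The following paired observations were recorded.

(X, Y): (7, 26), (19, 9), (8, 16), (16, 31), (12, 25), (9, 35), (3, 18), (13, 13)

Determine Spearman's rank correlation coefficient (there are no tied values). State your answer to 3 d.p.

-0.262

Rank X: 2, 8, 3, 7, 5, 4, 1, 6
Rank Y: 6, 1, 3, 7, 5, 8, 4, 2
d = rank(X) − rank(Y): -4, 7, 0, 0, 0, -4, -3, 4; Σd² = 106
ρ = 1 − 6Σd² / [n(n²−1)] = 1 − 6×106 / (8×63) = 1 − 636/504 ≈ -0.262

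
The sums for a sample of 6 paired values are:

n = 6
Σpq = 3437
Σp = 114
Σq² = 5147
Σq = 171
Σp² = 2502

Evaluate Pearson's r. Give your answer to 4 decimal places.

r = (nΣpq − ΣpΣq) / √[(nΣp² − (Σp)²)(nΣq² − (Σq)²)]
Numerator: 6×3437 − 114×171 = 1128
Denominator: √[(15012 − 12996)(30882 − 29241)] = √[2016 × 1641] = 1818.8612
r = 1128 / 1818.8612 ≈ 0.6202

0.6202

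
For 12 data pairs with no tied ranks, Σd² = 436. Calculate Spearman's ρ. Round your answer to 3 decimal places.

-0.524

ρ = 1 − 6Σd² / [n(n²−1)] = 1 − 6×436 / (12×143)
  = 1 − 2616/1716 = 1 − 1.5245 ≈ -0.524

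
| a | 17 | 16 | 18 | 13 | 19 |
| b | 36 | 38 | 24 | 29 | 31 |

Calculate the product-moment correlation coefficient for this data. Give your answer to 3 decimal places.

-0.093

n = 5, Σa = 83, Σb = 158, Σa² = 1399, Σb² = 5118, Σab = 2618
nΣab − ΣaΣb = 13090 − 13114 = -24
nΣa² − (Σa)² = 6995 − 6889 = 106; nΣb² − (Σb)² = 25590 − 24964 = 626
r = -24 / √(106 × 626) = -24 / 257.5966 ≈ -0.093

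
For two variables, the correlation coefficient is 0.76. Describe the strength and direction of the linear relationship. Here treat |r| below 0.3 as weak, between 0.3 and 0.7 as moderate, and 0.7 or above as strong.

r = 0.76 > 0 so the relationship is positive.
|r| = 0.76, which falls in the strong range.

strong positive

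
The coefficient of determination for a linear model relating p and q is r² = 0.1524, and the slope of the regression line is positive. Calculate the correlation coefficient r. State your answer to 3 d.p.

|r| = √0.1524 = 0.390
The association is positive, so r = 0.390.

0.390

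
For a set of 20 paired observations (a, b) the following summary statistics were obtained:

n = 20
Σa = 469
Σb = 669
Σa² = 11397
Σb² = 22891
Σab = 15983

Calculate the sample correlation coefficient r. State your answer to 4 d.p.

r = (nΣab − ΣaΣb) / √[(nΣa² − (Σa)²)(nΣb² − (Σb)²)]
Numerator: 20×15983 − 469×669 = 5899
Denominator: √[(227940 − 219961)(457820 − 447561)] = √[7979 × 10259] = 9047.4616
r = 5899 / 9047.4616 ≈ 0.6520

0.6520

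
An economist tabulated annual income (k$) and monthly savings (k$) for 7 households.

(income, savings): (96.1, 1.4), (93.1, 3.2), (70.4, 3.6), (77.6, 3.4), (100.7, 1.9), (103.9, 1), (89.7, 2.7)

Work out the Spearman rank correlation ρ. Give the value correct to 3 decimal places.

-0.929

Rank income: 5, 4, 1, 2, 6, 7, 3
Rank savings: 2, 5, 7, 6, 3, 1, 4
d = rank(income) − rank(savings): 3, -1, -6, -4, 3, 6, -1; Σd² = 108
ρ = 1 − 6Σd² / [n(n²−1)] = 1 − 6×108 / (7×48) = 1 − 648/336 ≈ -0.929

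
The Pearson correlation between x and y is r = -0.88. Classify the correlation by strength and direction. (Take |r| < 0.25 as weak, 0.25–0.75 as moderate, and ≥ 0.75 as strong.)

strong negative

r = -0.88 < 0 so the relationship is negative.
|r| = 0.88, which falls in the strong range.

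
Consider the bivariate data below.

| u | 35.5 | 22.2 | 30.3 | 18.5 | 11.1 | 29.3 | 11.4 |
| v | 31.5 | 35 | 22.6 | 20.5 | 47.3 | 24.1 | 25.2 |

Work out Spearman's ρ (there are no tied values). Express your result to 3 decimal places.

-0.286

Rank u: 7, 4, 6, 3, 1, 5, 2
Rank v: 5, 6, 2, 1, 7, 3, 4
d = rank(u) − rank(v): 2, -2, 4, 2, -6, 2, -2; Σd² = 72
ρ = 1 − 6Σd² / [n(n²−1)] = 1 − 6×72 / (7×48) = 1 − 432/336 ≈ -0.286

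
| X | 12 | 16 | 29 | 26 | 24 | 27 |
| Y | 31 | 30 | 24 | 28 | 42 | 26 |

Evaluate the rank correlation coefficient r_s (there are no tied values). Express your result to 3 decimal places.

-0.829

Rank X: 1, 2, 6, 4, 3, 5
Rank Y: 5, 4, 1, 3, 6, 2
d = rank(X) − rank(Y): -4, -2, 5, 1, -3, 3; Σd² = 64
ρ = 1 − 6Σd² / [n(n²−1)] = 1 − 6×64 / (6×35) = 1 − 384/210 ≈ -0.829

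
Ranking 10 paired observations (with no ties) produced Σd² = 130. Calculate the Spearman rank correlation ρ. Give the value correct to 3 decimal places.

ρ = 1 − 6Σd² / [n(n²−1)] = 1 − 6×130 / (10×99)
  = 1 − 780/990 = 1 − 0.7879 ≈ 0.212

0.212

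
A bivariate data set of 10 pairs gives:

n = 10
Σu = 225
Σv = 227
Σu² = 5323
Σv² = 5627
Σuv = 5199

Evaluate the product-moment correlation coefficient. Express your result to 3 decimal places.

0.260

r = (nΣuv − ΣuΣv) / √[(nΣu² − (Σu)²)(nΣv² − (Σv)²)]
Numerator: 10×5199 − 225×227 = 915
Denominator: √[(53230 − 50625)(56270 − 51529)] = √[2605 × 4741] = 3514.3001
r = 915 / 3514.3001 ≈ 0.260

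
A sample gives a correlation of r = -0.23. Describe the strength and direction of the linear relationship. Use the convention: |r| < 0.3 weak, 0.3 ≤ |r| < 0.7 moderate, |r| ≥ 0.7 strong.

r = -0.23 < 0 so the relationship is negative.
|r| = 0.23, which falls in the weak range.

weak negative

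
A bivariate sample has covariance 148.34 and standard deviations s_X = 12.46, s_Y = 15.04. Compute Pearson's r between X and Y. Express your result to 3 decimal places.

0.792

r = Cov(X,Y) / (s_X · s_Y) = 148.34 / (12.46 × 15.04)
  = 148.34 / 187.3984 ≈ 0.792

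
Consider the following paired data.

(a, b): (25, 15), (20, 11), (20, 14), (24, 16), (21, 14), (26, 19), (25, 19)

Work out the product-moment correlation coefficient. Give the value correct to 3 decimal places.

n = 7, Σa = 161, Σb = 108, Σa² = 3743, Σb² = 1716, Σab = 2522
nΣab − ΣaΣb = 17654 − 17388 = 266
nΣa² − (Σa)² = 26201 − 25921 = 280; nΣb² − (Σb)² = 12012 − 11664 = 348
r = 266 / √(280 × 348) = 266 / 312.1538 ≈ 0.852

0.852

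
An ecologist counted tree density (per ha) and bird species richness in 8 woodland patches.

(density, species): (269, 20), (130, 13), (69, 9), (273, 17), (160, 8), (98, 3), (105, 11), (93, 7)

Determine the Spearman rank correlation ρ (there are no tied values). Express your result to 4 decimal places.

0.6905

Rank density: 7, 5, 1, 8, 6, 3, 4, 2
Rank species: 8, 6, 4, 7, 3, 1, 5, 2
d = rank(density) − rank(species): -1, -1, -3, 1, 3, 2, -1, 0; Σd² = 26
ρ = 1 − 6Σd² / [n(n²−1)] = 1 − 6×26 / (8×63) = 1 − 156/504 ≈ 0.6905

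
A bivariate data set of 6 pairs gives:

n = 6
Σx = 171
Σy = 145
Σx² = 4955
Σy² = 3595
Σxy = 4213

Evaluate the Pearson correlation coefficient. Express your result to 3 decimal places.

0.936

r = (nΣxy − ΣxΣy) / √[(nΣx² − (Σx)²)(nΣy² − (Σy)²)]
Numerator: 6×4213 − 171×145 = 483
Denominator: √[(29730 − 29241)(21570 − 21025)] = √[489 × 545] = 516.2412
r = 483 / 516.2412 ≈ 0.936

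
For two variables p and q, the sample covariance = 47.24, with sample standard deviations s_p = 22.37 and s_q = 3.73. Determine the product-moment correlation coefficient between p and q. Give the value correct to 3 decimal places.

0.566

r = Cov(p,q) / (s_p · s_q) = 47.24 / (22.37 × 3.73)
  = 47.24 / 83.4401 ≈ 0.566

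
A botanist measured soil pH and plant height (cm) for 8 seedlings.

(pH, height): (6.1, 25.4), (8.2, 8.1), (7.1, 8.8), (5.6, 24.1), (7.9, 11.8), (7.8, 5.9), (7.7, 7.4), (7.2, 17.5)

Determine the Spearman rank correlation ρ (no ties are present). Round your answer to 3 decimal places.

-0.667

Rank pH: 2, 8, 3, 1, 7, 6, 5, 4
Rank height: 8, 3, 4, 7, 5, 1, 2, 6
d = rank(pH) − rank(height): -6, 5, -1, -6, 2, 5, 3, -2; Σd² = 140
ρ = 1 − 6Σd² / [n(n²−1)] = 1 − 6×140 / (8×63) = 1 − 840/504 ≈ -0.667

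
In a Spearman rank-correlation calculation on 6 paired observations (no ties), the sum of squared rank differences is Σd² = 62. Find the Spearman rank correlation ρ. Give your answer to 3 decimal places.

ρ = 1 − 6Σd² / [n(n²−1)] = 1 − 6×62 / (6×35)
  = 1 − 372/210 = 1 − 1.7714 ≈ -0.771

-0.771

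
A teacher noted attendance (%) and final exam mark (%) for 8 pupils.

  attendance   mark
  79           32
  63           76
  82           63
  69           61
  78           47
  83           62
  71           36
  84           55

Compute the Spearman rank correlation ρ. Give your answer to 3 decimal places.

Rank attendance: 5, 1, 6, 2, 4, 7, 3, 8
Rank mark: 1, 8, 7, 5, 3, 6, 2, 4
d = rank(attendance) − rank(mark): 4, -7, -1, -3, 1, 1, 1, 4; Σd² = 94
ρ = 1 − 6Σd² / [n(n²−1)] = 1 − 6×94 / (8×63) = 1 − 564/504 ≈ -0.119

-0.119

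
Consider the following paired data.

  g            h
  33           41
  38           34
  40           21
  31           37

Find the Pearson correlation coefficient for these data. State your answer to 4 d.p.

n = 4, Σg = 142, Σh = 133, Σg² = 5094, Σh² = 4647, Σgh = 4632
nΣgh − ΣgΣh = 18528 − 18886 = -358
nΣg² − (Σg)² = 20376 − 20164 = 212; nΣh² − (Σh)² = 18588 − 17689 = 899
r = -358 / √(212 × 899) = -358 / 436.5639 ≈ -0.8200

-0.8200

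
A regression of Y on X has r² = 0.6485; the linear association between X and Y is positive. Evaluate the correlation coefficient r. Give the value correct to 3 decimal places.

0.805

|r| = √0.6485 = 0.805
The association is positive, so r = 0.805.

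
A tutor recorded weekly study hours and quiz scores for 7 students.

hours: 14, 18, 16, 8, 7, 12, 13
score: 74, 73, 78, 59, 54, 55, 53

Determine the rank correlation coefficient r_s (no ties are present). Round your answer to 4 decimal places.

Rank hours: 5, 7, 6, 2, 1, 3, 4
Rank score: 6, 5, 7, 4, 2, 3, 1
d = rank(hours) − rank(score): -1, 2, -1, -2, -1, 0, 3; Σd² = 20
ρ = 1 − 6Σd² / [n(n²−1)] = 1 − 6×20 / (7×48) = 1 − 120/336 ≈ 0.6429

0.6429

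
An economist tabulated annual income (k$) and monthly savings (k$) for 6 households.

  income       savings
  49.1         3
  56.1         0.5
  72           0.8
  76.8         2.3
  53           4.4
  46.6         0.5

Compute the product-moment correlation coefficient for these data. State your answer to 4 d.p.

n = 6, Σx = 353.6, Σy = 11.5, Σx² = 21620.82, Σy² = 34.79, Σxy = 666.09
nΣxy − ΣxΣy = 3996.54 − 4066.4 = -69.86
nΣx² − (Σx)² = 129724.92 − 125032.96 = 4691.96; nΣy² − (Σy)² = 208.74 − 132.25 = 76.49
r = -69.86 / √(4691.96 × 76.49) = -69.86 / 599.0726 ≈ -0.1166

-0.1166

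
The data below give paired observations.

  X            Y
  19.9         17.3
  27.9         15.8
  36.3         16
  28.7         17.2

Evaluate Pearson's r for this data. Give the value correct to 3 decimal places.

-0.642

n = 4, ΣX = 112.8, ΣY = 66.3, ΣX² = 3315.8, ΣY² = 1100.77, ΣXY = 1859.53
nΣXY − ΣXΣY = 7438.12 − 7478.64 = -40.52
nΣX² − (ΣX)² = 13263.2 − 12723.84 = 539.36; nΣY² − (ΣY)² = 4403.08 − 4395.69 = 7.39
r = -40.52 / √(539.36 × 7.39) = -40.52 / 63.1338 ≈ -0.642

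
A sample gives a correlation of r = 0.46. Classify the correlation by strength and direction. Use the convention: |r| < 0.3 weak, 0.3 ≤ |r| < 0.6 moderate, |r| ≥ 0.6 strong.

moderate positive

r = 0.46 > 0 so the relationship is positive.
|r| = 0.46, which falls in the moderate range.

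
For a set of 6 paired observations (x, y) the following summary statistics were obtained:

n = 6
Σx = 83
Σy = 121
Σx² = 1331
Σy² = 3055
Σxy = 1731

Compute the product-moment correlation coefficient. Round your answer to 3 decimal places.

r = (nΣxy − ΣxΣy) / √[(nΣx² − (Σx)²)(nΣy² − (Σy)²)]
Numerator: 6×1731 − 83×121 = 343
Denominator: √[(7986 − 6889)(18330 − 14641)] = √[1097 × 3689] = 2011.6742
r = 343 / 2011.6742 ≈ 0.171

0.171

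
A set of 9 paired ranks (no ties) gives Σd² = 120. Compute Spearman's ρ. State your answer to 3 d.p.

ρ = 1 − 6Σd² / [n(n²−1)] = 1 − 6×120 / (9×80)
  = 1 − 720/720 = 1 − 1.0000 ≈ 0.000

0.000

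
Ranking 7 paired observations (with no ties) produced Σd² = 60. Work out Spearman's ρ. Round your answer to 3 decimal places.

-0.071

ρ = 1 − 6Σd² / [n(n²−1)] = 1 − 6×60 / (7×48)
  = 1 − 360/336 = 1 − 1.0714 ≈ -0.071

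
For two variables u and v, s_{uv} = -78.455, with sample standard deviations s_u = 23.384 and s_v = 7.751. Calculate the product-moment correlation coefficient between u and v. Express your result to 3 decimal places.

-0.433

r = Cov(u,v) / (s_u · s_v) = -78.455 / (23.384 × 7.751)
  = -78.455 / 181.2494 ≈ -0.433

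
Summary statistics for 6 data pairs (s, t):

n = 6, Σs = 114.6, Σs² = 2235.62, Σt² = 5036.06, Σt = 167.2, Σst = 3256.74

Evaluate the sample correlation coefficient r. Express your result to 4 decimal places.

0.4763

r = (nΣst − ΣsΣt) / √[(nΣs² − (Σs)²)(nΣt² − (Σt)²)]
Numerator: 6×3256.74 − 114.6×167.2 = 379.32
Denominator: √[(13413.72 − 13133.16)(30216.36 − 27955.84)] = √[280.56 × 2260.52] = 796.3740
r = 379.32 / 796.3740 ≈ 0.4763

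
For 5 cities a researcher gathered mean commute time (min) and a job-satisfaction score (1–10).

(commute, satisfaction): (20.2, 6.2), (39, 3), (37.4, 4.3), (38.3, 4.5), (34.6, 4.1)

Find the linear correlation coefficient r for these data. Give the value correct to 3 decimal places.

n = 5, Σx = 169.5, Σy = 22.1, Σx² = 5991.85, Σy² = 102.99, Σxy = 717.27
nΣxy − ΣxΣy = 3586.35 − 3745.95 = -159.6
nΣx² − (Σx)² = 29959.25 − 28730.25 = 1229; nΣy² − (Σy)² = 514.95 − 488.41 = 26.54
r = -159.6 / √(1229 × 26.54) = -159.6 / 180.6036 ≈ -0.884

-0.884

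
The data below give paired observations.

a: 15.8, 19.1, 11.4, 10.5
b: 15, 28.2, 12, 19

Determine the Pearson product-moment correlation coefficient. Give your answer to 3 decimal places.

0.689

n = 4, Σa = 56.8, Σb = 74.2, Σa² = 854.66, Σb² = 1525.24, Σab = 1111.92
nΣab − ΣaΣb = 4447.68 − 4214.56 = 233.12
nΣa² − (Σa)² = 3418.64 − 3226.24 = 192.4; nΣb² − (Σb)² = 6100.96 − 5505.64 = 595.32
r = 233.12 / √(192.4 × 595.32) = 233.12 / 338.4369 ≈ 0.689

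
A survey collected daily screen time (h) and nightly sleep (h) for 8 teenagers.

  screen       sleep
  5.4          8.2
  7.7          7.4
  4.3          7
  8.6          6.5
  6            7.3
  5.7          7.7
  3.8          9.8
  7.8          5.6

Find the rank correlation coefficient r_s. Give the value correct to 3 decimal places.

-0.714

Rank screen: 3, 6, 2, 8, 5, 4, 1, 7
Rank sleep: 7, 5, 3, 2, 4, 6, 8, 1
d = rank(screen) − rank(sleep): -4, 1, -1, 6, 1, -2, -7, 6; Σd² = 144
ρ = 1 − 6Σd² / [n(n²−1)] = 1 − 6×144 / (8×63) = 1 − 864/504 ≈ -0.714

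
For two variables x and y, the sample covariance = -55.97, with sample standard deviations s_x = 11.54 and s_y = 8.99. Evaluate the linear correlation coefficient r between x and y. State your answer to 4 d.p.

r = Cov(x,y) / (s_x · s_y) = -55.97 / (11.54 × 8.99)
  = -55.97 / 103.7446 ≈ -0.5395

-0.5395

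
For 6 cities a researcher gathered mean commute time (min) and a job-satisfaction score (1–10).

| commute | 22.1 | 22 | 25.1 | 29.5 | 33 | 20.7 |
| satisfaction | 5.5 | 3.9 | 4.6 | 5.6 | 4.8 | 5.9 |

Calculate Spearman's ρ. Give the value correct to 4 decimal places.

Rank commute: 3, 2, 4, 5, 6, 1
Rank satisfaction: 4, 1, 2, 5, 3, 6
d = rank(commute) − rank(satisfaction): -1, 1, 2, 0, 3, -5; Σd² = 40
ρ = 1 − 6Σd² / [n(n²−1)] = 1 − 6×40 / (6×35) = 1 − 240/210 ≈ -0.1429

-0.1429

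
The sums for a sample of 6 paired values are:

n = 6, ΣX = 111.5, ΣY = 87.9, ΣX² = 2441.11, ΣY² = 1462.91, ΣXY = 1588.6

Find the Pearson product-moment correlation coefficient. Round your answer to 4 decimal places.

-0.1765

r = (nΣXY − ΣXΣY) / √[(nΣX² − (ΣX)²)(nΣY² − (ΣY)²)]
Numerator: 6×1588.6 − 111.5×87.9 = -269.25
Denominator: √[(14646.66 − 12432.25)(8777.46 − 7726.41)] = √[2214.41 × 1051.05] = 1525.6001
r = -269.25 / 1525.6001 ≈ -0.1765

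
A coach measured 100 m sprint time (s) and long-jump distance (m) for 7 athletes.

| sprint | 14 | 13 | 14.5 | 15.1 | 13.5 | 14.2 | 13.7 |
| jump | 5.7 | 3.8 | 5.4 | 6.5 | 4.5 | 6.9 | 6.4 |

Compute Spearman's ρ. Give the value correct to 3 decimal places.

0.679

Rank sprint: 4, 1, 6, 7, 2, 5, 3
Rank jump: 4, 1, 3, 6, 2, 7, 5
d = rank(sprint) − rank(jump): 0, 0, 3, 1, 0, -2, -2; Σd² = 18
ρ = 1 − 6Σd² / [n(n²−1)] = 1 − 6×18 / (7×48) = 1 − 108/336 ≈ 0.679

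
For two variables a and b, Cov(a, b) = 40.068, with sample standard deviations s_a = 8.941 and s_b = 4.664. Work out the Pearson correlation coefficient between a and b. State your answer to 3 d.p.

0.961

r = Cov(a,b) / (s_a · s_b) = 40.068 / (8.941 × 4.664)
  = 40.068 / 41.7008 ≈ 0.961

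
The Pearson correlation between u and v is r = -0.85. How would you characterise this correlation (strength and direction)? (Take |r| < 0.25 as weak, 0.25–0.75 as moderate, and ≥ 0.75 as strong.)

strong negative

r = -0.85 < 0 so the relationship is negative.
|r| = 0.85, which falls in the strong range.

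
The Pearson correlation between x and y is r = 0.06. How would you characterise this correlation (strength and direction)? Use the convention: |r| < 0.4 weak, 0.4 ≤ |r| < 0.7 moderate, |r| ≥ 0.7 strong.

r = 0.06 > 0 so the relationship is positive.
|r| = 0.06, which falls in the weak range.

weak positive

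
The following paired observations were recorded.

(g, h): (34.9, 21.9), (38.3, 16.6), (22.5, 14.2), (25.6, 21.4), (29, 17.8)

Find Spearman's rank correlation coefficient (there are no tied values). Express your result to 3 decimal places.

Rank g: 4, 5, 1, 2, 3
Rank h: 5, 2, 1, 4, 3
d = rank(g) − rank(h): -1, 3, 0, -2, 0; Σd² = 14
ρ = 1 − 6Σd² / [n(n²−1)] = 1 − 6×14 / (5×24) = 1 − 84/120 ≈ 0.300

0.300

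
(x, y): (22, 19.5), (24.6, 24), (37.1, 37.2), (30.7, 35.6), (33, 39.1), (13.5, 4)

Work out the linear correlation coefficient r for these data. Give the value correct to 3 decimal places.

0.972

n = 6, Σx = 160.9, Σy = 159.4, Σx² = 4679.31, Σy² = 5152.26, Σxy = 4836.74
nΣxy − ΣxΣy = 29020.44 − 25647.46 = 3372.98
nΣx² − (Σx)² = 28075.86 − 25888.81 = 2187.05; nΣy² − (Σy)² = 30913.56 − 25408.36 = 5505.2
r = 3372.98 / √(2187.05 × 5505.2) = 3372.98 / 3469.8916 ≈ 0.972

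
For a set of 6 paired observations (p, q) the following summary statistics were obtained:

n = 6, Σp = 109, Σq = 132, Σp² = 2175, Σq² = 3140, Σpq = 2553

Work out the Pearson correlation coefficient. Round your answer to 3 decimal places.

0.723

r = (nΣpq − ΣpΣq) / √[(nΣp² − (Σp)²)(nΣq² − (Σq)²)]
Numerator: 6×2553 − 109×132 = 930
Denominator: √[(13050 − 11881)(18840 − 17424)] = √[1169 × 1416] = 1286.5862
r = 930 / 1286.5862 ≈ 0.723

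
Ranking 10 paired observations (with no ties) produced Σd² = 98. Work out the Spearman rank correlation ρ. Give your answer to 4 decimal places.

ρ = 1 − 6Σd² / [n(n²−1)] = 1 − 6×98 / (10×99)
  = 1 − 588/990 = 1 − 0.59394 ≈ 0.4061

0.4061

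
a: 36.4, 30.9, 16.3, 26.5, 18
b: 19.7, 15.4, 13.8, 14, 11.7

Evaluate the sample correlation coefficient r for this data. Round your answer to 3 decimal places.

n = 5, Σa = 128.1, Σb = 74.6, Σa² = 3571.71, Σb² = 1148.58, Σab = 1999.48
nΣab − ΣaΣb = 9997.4 − 9556.26 = 441.14
nΣa² − (Σa)² = 17858.55 − 16409.61 = 1448.94; nΣb² − (Σb)² = 5742.9 − 5565.16 = 177.74
r = 441.14 / √(1448.94 × 177.74) = 441.14 / 507.4787 ≈ 0.869

0.869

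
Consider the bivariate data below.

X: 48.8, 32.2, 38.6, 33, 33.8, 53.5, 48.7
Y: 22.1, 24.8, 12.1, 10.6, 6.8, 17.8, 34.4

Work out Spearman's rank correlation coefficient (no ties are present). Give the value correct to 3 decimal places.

Rank X: 6, 1, 4, 2, 3, 7, 5
Rank Y: 5, 6, 3, 2, 1, 4, 7
d = rank(X) − rank(Y): 1, -5, 1, 0, 2, 3, -2; Σd² = 44
ρ = 1 − 6Σd² / [n(n²−1)] = 1 − 6×44 / (7×48) = 1 − 264/336 ≈ 0.214

0.214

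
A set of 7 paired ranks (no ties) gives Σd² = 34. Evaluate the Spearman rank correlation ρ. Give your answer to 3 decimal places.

ρ = 1 − 6Σd² / [n(n²−1)] = 1 − 6×34 / (7×48)
  = 1 − 204/336 = 1 − 0.6071 ≈ 0.393

0.393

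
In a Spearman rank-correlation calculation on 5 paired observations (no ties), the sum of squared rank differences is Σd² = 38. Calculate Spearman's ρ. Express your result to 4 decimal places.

-0.9000

ρ = 1 − 6Σd² / [n(n²−1)] = 1 − 6×38 / (5×24)
  = 1 − 228/120 = 1 − 1.90000 ≈ -0.9000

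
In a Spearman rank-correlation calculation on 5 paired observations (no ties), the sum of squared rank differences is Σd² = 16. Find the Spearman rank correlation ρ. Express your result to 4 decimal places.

ρ = 1 − 6Σd² / [n(n²−1)] = 1 − 6×16 / (5×24)
  = 1 − 96/120 = 1 − 0.80000 ≈ 0.2000

0.2000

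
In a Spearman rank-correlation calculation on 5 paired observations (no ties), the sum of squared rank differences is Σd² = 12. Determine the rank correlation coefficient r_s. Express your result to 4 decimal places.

ρ = 1 − 6Σd² / [n(n²−1)] = 1 − 6×12 / (5×24)
  = 1 − 72/120 = 1 − 0.60000 ≈ 0.4000

0.4000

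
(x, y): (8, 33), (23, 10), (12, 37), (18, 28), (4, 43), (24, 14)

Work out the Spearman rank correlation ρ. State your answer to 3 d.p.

Rank x: 2, 5, 3, 4, 1, 6
Rank y: 4, 1, 5, 3, 6, 2
d = rank(x) − rank(y): -2, 4, -2, 1, -5, 4; Σd² = 66
ρ = 1 − 6Σd² / [n(n²−1)] = 1 − 6×66 / (6×35) = 1 − 396/210 ≈ -0.886

-0.886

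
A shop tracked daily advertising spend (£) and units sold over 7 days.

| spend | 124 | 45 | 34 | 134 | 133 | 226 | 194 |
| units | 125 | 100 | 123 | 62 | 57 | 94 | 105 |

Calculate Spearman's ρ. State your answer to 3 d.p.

-0.429

Rank spend: 3, 2, 1, 5, 4, 7, 6
Rank units: 7, 4, 6, 2, 1, 3, 5
d = rank(spend) − rank(units): -4, -2, -5, 3, 3, 4, 1; Σd² = 80
ρ = 1 − 6Σd² / [n(n²−1)] = 1 − 6×80 / (7×48) = 1 − 480/336 ≈ -0.429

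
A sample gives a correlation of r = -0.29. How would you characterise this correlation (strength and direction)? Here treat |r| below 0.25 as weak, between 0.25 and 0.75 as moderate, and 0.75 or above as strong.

r = -0.29 < 0 so the relationship is negative.
|r| = 0.29, which falls in the moderate range.

moderate negative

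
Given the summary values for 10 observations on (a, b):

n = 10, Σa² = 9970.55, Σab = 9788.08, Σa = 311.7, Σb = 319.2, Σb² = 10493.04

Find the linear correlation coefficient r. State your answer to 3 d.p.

r = (nΣab − ΣaΣb) / √[(nΣa² − (Σa)²)(nΣb² − (Σb)²)]
Numerator: 10×9788.08 − 311.7×319.2 = -1613.84
Denominator: √[(99705.5 − 97156.89)(104930.4 − 101888.64)] = √[2548.61 × 3041.76] = 2784.2881
r = -1613.84 / 2784.2881 ≈ -0.580

-0.580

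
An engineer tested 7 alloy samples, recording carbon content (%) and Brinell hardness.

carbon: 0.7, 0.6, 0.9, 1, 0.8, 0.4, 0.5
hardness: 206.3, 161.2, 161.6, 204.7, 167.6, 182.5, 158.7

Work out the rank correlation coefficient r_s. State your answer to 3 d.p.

Rank carbon: 4, 3, 6, 7, 5, 1, 2
Rank hardness: 7, 2, 3, 6, 4, 5, 1
d = rank(carbon) − rank(hardness): -3, 1, 3, 1, 1, -4, 1; Σd² = 38
ρ = 1 − 6Σd² / [n(n²−1)] = 1 − 6×38 / (7×48) = 1 − 228/336 ≈ 0.321

0.321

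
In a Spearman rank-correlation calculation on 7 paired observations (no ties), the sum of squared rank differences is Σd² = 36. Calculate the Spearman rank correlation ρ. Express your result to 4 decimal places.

0.3571

ρ = 1 − 6Σd² / [n(n²−1)] = 1 − 6×36 / (7×48)
  = 1 − 216/336 = 1 − 0.64286 ≈ 0.3571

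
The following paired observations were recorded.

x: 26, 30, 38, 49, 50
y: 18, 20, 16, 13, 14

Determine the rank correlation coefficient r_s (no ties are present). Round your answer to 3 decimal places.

-0.800

Rank x: 1, 2, 3, 4, 5
Rank y: 4, 5, 3, 1, 2
d = rank(x) − rank(y): -3, -3, 0, 3, 3; Σd² = 36
ρ = 1 − 6Σd² / [n(n²−1)] = 1 − 6×36 / (5×24) = 1 − 216/120 ≈ -0.800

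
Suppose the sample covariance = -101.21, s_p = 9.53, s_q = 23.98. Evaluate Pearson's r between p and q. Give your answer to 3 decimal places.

-0.443

r = Cov(p,q) / (s_p · s_q) = -101.21 / (9.53 × 23.98)
  = -101.21 / 228.5294 ≈ -0.443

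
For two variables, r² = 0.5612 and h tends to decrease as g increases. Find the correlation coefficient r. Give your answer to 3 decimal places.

-0.749

|r| = √0.5612 = 0.749
The association is negative, so r = −0.749.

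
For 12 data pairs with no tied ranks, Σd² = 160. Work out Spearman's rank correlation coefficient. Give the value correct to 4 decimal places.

0.4406

ρ = 1 − 6Σd² / [n(n²−1)] = 1 − 6×160 / (12×143)
  = 1 − 960/1716 = 1 − 0.55944 ≈ 0.4406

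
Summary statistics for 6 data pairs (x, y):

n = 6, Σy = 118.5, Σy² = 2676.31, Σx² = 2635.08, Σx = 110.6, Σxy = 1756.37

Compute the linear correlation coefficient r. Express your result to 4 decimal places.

-0.9562

r = (nΣxy − ΣxΣy) / √[(nΣx² − (Σx)²)(nΣy² − (Σy)²)]
Numerator: 6×1756.37 − 110.6×118.5 = -2567.88
Denominator: √[(15810.48 − 12232.36)(16057.86 − 14042.25)] = √[3578.12 × 2015.61] = 2685.5343
r = -2567.88 / 2685.5343 ≈ -0.9562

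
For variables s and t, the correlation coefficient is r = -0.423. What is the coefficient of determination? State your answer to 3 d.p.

0.179

r² = (-0.423)² = 0.179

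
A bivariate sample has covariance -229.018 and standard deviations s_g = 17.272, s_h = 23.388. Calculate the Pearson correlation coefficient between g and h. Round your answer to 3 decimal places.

-0.567

r = Cov(g,h) / (s_g · s_h) = -229.018 / (17.272 × 23.388)
  = -229.018 / 403.9575 ≈ -0.567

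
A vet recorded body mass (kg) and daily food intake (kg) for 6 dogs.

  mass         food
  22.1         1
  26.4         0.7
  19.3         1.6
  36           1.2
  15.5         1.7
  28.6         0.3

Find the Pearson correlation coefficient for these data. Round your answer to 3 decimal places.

n = 6, Σx = 147.9, Σy = 6.5, Σx² = 3912.07, Σy² = 8.47, Σxy = 149.59
nΣxy − ΣxΣy = 897.54 − 961.35 = -63.81
nΣx² − (Σx)² = 23472.42 − 21874.41 = 1598.01; nΣy² − (Σy)² = 50.82 − 42.25 = 8.57
r = -63.81 / √(1598.01 × 8.57) = -63.81 / 117.0254 ≈ -0.545

-0.545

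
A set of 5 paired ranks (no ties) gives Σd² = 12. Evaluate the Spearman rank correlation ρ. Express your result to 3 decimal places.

0.400

ρ = 1 − 6Σd² / [n(n²−1)] = 1 − 6×12 / (5×24)
  = 1 − 72/120 = 1 − 0.6000 ≈ 0.400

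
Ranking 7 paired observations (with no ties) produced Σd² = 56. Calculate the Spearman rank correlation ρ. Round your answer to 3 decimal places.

0.000

ρ = 1 − 6Σd² / [n(n²−1)] = 1 − 6×56 / (7×48)
  = 1 − 336/336 = 1 − 1.0000 ≈ 0.000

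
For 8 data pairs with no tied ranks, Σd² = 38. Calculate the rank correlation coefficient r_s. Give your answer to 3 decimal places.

ρ = 1 − 6Σd² / [n(n²−1)] = 1 − 6×38 / (8×63)
  = 1 − 228/504 = 1 − 0.4524 ≈ 0.548

0.548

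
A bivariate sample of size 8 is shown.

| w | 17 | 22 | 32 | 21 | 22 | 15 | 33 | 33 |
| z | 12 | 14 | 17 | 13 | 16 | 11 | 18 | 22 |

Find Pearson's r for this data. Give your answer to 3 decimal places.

0.908

n = 8, Σw = 195, Σz = 123, Σw² = 5125, Σz² = 1983, Σwz = 3166
nΣwz − ΣwΣz = 25328 − 23985 = 1343
nΣw² − (Σw)² = 41000 − 38025 = 2975; nΣz² − (Σz)² = 15864 − 15129 = 735
r = 1343 / √(2975 × 735) = 1343 / 1478.7241 ≈ 0.908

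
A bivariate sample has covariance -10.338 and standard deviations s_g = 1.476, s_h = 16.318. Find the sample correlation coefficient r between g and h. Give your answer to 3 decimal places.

r = Cov(g,h) / (s_g · s_h) = -10.338 / (1.476 × 16.318)
  = -10.338 / 24.0854 ≈ -0.429

-0.429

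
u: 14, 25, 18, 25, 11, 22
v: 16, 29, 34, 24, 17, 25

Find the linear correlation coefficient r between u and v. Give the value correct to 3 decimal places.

n = 6, Σu = 115, Σv = 145, Σu² = 2375, Σv² = 3743, Σuv = 2898
nΣuv − ΣuΣv = 17388 − 16675 = 713
nΣu² − (Σu)² = 14250 − 13225 = 1025; nΣv² − (Σv)² = 22458 − 21025 = 1433
r = 713 / √(1025 × 1433) = 713 / 1211.9509 ≈ 0.588

0.588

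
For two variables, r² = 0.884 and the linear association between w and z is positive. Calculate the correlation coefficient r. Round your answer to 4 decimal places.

0.9402

|r| = √0.884 = 0.9402
The association is positive, so r = 0.9402.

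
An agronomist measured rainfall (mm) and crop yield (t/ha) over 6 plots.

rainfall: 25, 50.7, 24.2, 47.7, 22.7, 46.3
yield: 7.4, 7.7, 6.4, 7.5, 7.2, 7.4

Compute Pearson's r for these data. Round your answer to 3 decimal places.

0.661

n = 6, Σx = 216.6, Σy = 43.6, Σx² = 8715.4, Σy² = 317.86, Σxy = 1594.08
nΣxy − ΣxΣy = 9564.48 − 9443.76 = 120.72
nΣx² − (Σx)² = 52292.4 − 46915.56 = 5376.84; nΣy² − (Σy)² = 1907.16 − 1900.96 = 6.2
r = 120.72 / √(5376.84 × 6.2) = 120.72 / 182.5826 ≈ 0.661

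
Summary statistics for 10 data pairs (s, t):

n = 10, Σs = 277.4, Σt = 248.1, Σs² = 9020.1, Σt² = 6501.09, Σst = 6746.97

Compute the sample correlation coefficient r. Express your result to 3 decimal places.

r = (nΣst − ΣsΣt) / √[(nΣs² − (Σs)²)(nΣt² − (Σt)²)]
Numerator: 10×6746.97 − 277.4×248.1 = -1353.24
Denominator: √[(90201 − 76950.76)(65010.9 − 61553.61)] = √[13250.24 × 3457.29] = 6768.3028
r = -1353.24 / 6768.3028 ≈ -0.200

-0.200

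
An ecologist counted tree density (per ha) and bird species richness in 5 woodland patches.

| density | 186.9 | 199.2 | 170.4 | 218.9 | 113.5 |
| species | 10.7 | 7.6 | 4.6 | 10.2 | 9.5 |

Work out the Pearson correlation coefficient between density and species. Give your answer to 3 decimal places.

n = 5, Σx = 888.9, Σy = 42.6, Σx² = 164447.87, Σy² = 387.7, Σxy = 7608.62
nΣxy − ΣxΣy = 38043.1 − 37867.14 = 175.96
nΣx² − (Σx)² = 822239.35 − 790143.21 = 32096.14; nΣy² − (Σy)² = 1938.5 − 1814.76 = 123.74
r = 175.96 / √(32096.14 × 123.74) = 175.96 / 1992.8814 ≈ 0.088

0.088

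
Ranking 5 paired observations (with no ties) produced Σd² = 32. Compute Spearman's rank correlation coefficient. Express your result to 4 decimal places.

-0.6000

ρ = 1 − 6Σd² / [n(n²−1)] = 1 − 6×32 / (5×24)
  = 1 − 192/120 = 1 − 1.60000 ≈ -0.6000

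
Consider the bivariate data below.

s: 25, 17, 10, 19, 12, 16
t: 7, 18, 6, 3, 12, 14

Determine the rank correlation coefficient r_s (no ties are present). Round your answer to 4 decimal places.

Rank s: 6, 4, 1, 5, 2, 3
Rank t: 3, 6, 2, 1, 4, 5
d = rank(s) − rank(t): 3, -2, -1, 4, -2, -2; Σd² = 38
ρ = 1 − 6Σd² / [n(n²−1)] = 1 − 6×38 / (6×35) = 1 − 228/210 ≈ -0.0857

-0.0857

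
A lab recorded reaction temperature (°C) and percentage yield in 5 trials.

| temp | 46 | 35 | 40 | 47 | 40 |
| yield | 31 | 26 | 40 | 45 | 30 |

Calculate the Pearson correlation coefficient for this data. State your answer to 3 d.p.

0.621

n = 5, Σx = 208, Σy = 172, Σx² = 8750, Σy² = 6162, Σxy = 7251
nΣxy − ΣxΣy = 36255 − 35776 = 479
nΣx² − (Σx)² = 43750 − 43264 = 486; nΣy² − (Σy)² = 30810 − 29584 = 1226
r = 479 / √(486 × 1226) = 479 / 771.9041 ≈ 0.621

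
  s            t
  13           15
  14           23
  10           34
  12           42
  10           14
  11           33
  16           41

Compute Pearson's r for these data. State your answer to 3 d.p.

n = 7, Σs = 86, Σt = 202, Σs² = 1086, Σt² = 6640, Σst = 2520
nΣst − ΣsΣt = 17640 − 17372 = 268
nΣs² − (Σs)² = 7602 − 7396 = 206; nΣt² − (Σt)² = 46480 − 40804 = 5676
r = 268 / √(206 × 5676) = 268 / 1081.3214 ≈ 0.248

0.248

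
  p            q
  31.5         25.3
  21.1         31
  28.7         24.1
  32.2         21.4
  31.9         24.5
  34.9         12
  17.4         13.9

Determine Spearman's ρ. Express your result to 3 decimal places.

Rank p: 4, 2, 3, 6, 5, 7, 1
Rank q: 6, 7, 4, 3, 5, 1, 2
d = rank(p) − rank(q): -2, -5, -1, 3, 0, 6, -1; Σd² = 76
ρ = 1 − 6Σd² / [n(n²−1)] = 1 − 6×76 / (7×48) = 1 − 456/336 ≈ -0.357

-0.357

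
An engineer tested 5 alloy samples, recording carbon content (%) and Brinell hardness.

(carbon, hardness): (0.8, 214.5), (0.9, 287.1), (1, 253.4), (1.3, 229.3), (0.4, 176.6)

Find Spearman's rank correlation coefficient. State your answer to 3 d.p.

0.600

Rank carbon: 2, 3, 4, 5, 1
Rank hardness: 2, 5, 4, 3, 1
d = rank(carbon) − rank(hardness): 0, -2, 0, 2, 0; Σd² = 8
ρ = 1 − 6Σd² / [n(n²−1)] = 1 − 6×8 / (5×24) = 1 − 48/120 ≈ 0.600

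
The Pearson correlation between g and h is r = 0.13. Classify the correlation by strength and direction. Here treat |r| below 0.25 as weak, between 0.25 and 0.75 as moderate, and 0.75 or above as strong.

r = 0.13 > 0 so the relationship is positive.
|r| = 0.13, which falls in the weak range.

weak positive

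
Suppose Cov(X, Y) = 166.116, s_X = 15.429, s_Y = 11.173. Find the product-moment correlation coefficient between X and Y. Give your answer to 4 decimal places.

0.9636

r = Cov(X,Y) / (s_X · s_Y) = 166.116 / (15.429 × 11.173)
  = 166.116 / 172.3882 ≈ 0.9636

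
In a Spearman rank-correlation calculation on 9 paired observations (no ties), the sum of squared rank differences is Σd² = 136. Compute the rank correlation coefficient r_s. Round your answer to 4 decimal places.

-0.1333

ρ = 1 − 6Σd² / [n(n²−1)] = 1 − 6×136 / (9×80)
  = 1 − 816/720 = 1 − 1.13333 ≈ -0.1333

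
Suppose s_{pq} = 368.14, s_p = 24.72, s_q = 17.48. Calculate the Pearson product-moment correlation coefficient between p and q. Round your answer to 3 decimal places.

r = Cov(p,q) / (s_p · s_q) = 368.14 / (24.72 × 17.48)
  = 368.14 / 432.1056 ≈ 0.852

0.852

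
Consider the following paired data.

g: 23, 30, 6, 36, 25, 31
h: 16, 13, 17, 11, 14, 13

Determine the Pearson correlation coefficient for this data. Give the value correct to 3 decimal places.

n = 6, Σg = 151, Σh = 84, Σg² = 4347, Σh² = 1200, Σgh = 2009
nΣgh − ΣgΣh = 12054 − 12684 = -630
nΣg² − (Σg)² = 26082 − 22801 = 3281; nΣh² − (Σh)² = 7200 − 7056 = 144
r = -630 / √(3281 × 144) = -630 / 687.3602 ≈ -0.917

-0.917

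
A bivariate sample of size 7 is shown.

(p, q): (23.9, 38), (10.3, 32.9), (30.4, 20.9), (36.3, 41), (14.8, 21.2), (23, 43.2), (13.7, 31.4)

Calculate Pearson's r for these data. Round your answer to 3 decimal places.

0.259

n = 7, Σp = 152.4, Σq = 228.6, Σp² = 3854.88, Σq² = 7945.86, Σpq = 5108.27
nΣpq − ΣpΣq = 35757.89 − 34838.64 = 919.25
nΣp² − (Σp)² = 26984.16 − 23225.76 = 3758.4; nΣq² − (Σq)² = 55621.02 − 52257.96 = 3363.06
r = 919.25 / √(3758.4 × 3363.06) = 919.25 / 3555.2391 ≈ 0.259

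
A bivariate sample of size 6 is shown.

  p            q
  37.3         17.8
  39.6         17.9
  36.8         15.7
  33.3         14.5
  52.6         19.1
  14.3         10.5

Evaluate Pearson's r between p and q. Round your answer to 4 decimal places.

n = 6, Σp = 213.9, Σq = 95.5, Σp² = 8393.83, Σq² = 1569.05, Σpq = 3588.2
nΣpq − ΣpΣq = 21529.2 − 20427.45 = 1101.75
nΣp² − (Σp)² = 50362.98 − 45753.21 = 4609.77; nΣq² − (Σq)² = 9414.3 − 9120.25 = 294.05
r = 1101.75 / √(4609.77 × 294.05) = 1101.75 / 1164.2607 ≈ 0.9463

0.9463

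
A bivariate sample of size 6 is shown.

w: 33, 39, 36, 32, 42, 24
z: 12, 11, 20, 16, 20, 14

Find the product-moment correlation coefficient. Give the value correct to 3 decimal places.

n = 6, Σw = 206, Σz = 93, Σw² = 7270, Σz² = 1517, Σwz = 3233
nΣwz − ΣwΣz = 19398 − 19158 = 240
nΣw² − (Σw)² = 43620 − 42436 = 1184; nΣz² − (Σz)² = 9102 − 8649 = 453
r = 240 / √(1184 × 453) = 240 / 732.3606 ≈ 0.328

0.328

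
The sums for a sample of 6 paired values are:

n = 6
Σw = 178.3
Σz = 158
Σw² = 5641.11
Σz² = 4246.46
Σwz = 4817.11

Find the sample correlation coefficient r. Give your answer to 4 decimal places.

r = (nΣwz − ΣwΣz) / √[(nΣw² − (Σw)²)(nΣz² − (Σz)²)]
Numerator: 6×4817.11 − 178.3×158 = 731.26
Denominator: √[(33846.66 − 31790.89)(25478.76 − 24964)] = √[2055.77 × 514.76] = 1028.7022
r = 731.26 / 1028.7022 ≈ 0.7109

0.7109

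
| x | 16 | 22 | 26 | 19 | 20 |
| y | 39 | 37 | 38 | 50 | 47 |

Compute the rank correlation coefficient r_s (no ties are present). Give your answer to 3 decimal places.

Rank x: 1, 4, 5, 2, 3
Rank y: 3, 1, 2, 5, 4
d = rank(x) − rank(y): -2, 3, 3, -3, -1; Σd² = 32
ρ = 1 − 6Σd² / [n(n²−1)] = 1 − 6×32 / (5×24) = 1 − 192/120 ≈ -0.600

-0.600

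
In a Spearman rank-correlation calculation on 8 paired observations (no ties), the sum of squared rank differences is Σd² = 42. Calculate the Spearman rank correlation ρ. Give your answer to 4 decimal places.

0.5000

ρ = 1 − 6Σd² / [n(n²−1)] = 1 − 6×42 / (8×63)
  = 1 − 252/504 = 1 − 0.50000 ≈ 0.5000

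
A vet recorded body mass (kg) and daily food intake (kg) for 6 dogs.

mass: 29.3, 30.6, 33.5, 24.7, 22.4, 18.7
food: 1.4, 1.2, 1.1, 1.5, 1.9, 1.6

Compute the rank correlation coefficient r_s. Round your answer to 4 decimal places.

Rank mass: 4, 5, 6, 3, 2, 1
Rank food: 3, 2, 1, 4, 6, 5
d = rank(mass) − rank(food): 1, 3, 5, -1, -4, -4; Σd² = 68
ρ = 1 − 6Σd² / [n(n²−1)] = 1 − 6×68 / (6×35) = 1 − 408/210 ≈ -0.9429

-0.9429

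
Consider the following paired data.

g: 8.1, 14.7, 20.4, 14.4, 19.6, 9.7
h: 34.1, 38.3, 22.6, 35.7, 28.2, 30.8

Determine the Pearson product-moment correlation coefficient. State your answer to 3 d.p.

-0.576

n = 6, Σg = 86.9, Σh = 189.7, Σg² = 1383.47, Σh² = 6158.83, Σgh = 2665.82
nΣgh − ΣgΣh = 15994.92 − 16484.93 = -490.01
nΣg² − (Σg)² = 8300.82 − 7551.61 = 749.21; nΣh² − (Σh)² = 36952.98 − 35986.09 = 966.89
r = -490.01 / √(749.21 × 966.89) = -490.01 / 851.1191 ≈ -0.576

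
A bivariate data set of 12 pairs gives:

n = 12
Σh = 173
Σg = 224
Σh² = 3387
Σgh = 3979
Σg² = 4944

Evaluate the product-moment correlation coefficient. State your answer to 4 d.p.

r = (nΣgh − ΣgΣh) / √[(nΣg² − (Σg)²)(nΣh² − (Σh)²)]
Numerator: 12×3979 − 224×173 = 8996
Denominator: √[(59328 − 50176)(40644 − 29929)] = √[9152 × 10715] = 9902.7107
r = 8996 / 9902.7107 ≈ 0.9084

0.9084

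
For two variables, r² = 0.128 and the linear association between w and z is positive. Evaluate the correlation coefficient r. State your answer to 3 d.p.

|r| = √0.128 = 0.358
The association is positive, so r = 0.358.

0.358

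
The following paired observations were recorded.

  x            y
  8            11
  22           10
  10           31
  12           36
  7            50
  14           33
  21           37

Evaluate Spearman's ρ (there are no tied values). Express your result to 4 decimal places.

Rank x: 2, 7, 3, 4, 1, 5, 6
Rank y: 2, 1, 3, 5, 7, 4, 6
d = rank(x) − rank(y): 0, 6, 0, -1, -6, 1, 0; Σd² = 74
ρ = 1 − 6Σd² / [n(n²−1)] = 1 − 6×74 / (7×48) = 1 − 444/336 ≈ -0.3214

-0.3214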